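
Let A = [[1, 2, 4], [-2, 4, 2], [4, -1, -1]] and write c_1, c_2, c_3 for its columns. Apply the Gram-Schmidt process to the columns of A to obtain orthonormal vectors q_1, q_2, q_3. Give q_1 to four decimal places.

q_1 = c_1/‖c_1‖ = (1, -2, 4)/4.5826 = (0.2182, -0.4364, 0.8729).

q_1 = (0.2182, -0.4364, 0.8729)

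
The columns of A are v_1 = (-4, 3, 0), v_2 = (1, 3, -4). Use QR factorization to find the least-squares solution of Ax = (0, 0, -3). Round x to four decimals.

q_1 = v_1/‖v_1‖ = (-4, 3, 0)/5.0000 = (-0.8000, 0.6000, 0.0000).
r_{12} = q_1·v_2 = 1.0000.
u_2 = v_2 − 1.0000·q_1 = (1.8000, 2.4000, -4.0000).
‖u_2‖ = 5.0000, so q_2 = (0.3600, 0.4800, -0.8000).
Qᵀb = (0.0000, 2.4000).
Back-substitute: x_2 = 2.4000/5.0000 = 0.4800.
x_1 = (0.0000 − 1.0000·0.4800)/5.0000 = -0.0960.

x = (-0.0960, 0.4800)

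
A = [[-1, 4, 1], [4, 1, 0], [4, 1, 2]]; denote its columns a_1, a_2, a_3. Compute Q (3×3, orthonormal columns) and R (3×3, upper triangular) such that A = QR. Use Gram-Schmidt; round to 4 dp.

Q = [[-0.1741, 0.9847, 0.0000], [0.6963, 0.1231, -0.7071], [0.6963, 0.1231, 0.7071]], R = [[5.7446, 0.6963, 1.2185], [0.0000, 4.1851, 1.2309], [0.0000, 0.0000, 1.4142]]

a_1 = (-1, 4, 4); ‖a_1‖ = 5.7446, so q_1 = (-0.1741, 0.6963, 0.6963).
q_1·a_2 = (-0.1741)·4 + 0.6963·1 + 0.6963·1 = 0.6963.
u_2 = a_2 − 0.6963·q_1 = (4.1212, 0.5152, 0.5152).
‖u_2‖ = 4.1851, so q_2 = (0.9847, 0.1231, 0.1231).
q_1·a_3 = (-0.1741)·1 + 0.6963·0 + 0.6963·2 = 1.2185; q_2·a_3 = 0.9847·1 + 0.1231·0 + 0.1231·2 = 1.2309.
u_3 = a_3 − 1.2185·q_1 − 1.2309·q_2 = (0.0000, -1.0000, 1.0000).
‖u_3‖ = 1.4142, so q_3 = (0.0000, -0.7071, 0.7071).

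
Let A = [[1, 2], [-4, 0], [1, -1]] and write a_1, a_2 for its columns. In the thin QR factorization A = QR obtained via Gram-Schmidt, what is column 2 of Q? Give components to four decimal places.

e_1 = a_1/‖a_1‖ = (1, -4, 1)/4.2426 = (0.2357, -0.9428, 0.2357).
r_{12} = e_1·a_2 = 0.2357.
u_2 = a_2 − 0.2357·e_1 = (1.9444, 0.2222, -1.0556).
‖u_2‖ = 2.2236, so e_2 = (0.8745, 0.0999, -0.4747).

e_2 = (0.8745, 0.0999, -0.4747)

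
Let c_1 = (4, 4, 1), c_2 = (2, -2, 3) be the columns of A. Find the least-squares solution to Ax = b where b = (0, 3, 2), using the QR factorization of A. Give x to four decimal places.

c_1 = (4, 4, 1); ‖c_1‖ = 5.7446, so q_1 = (0.6963, 0.6963, 0.1741).
q_1·c_2 = 0.6963·2 + 0.6963·(-2) + 0.1741·3 = 0.5222.
u_2 = c_2 − 0.5222·q_1 = (1.6364, -2.3636, 2.9091).
‖u_2‖ = 4.0899, so q_2 = (0.4001, -0.5779, 0.7113).
Qᵀb = (2.4371, -0.3112).
Back-substitute: x_2 = -0.3112/4.0899 = -0.0761.
x_1 = (2.4371 − 0.5222·(-0.0761))/5.7446 = 0.4312.

x = (0.4312, -0.0761)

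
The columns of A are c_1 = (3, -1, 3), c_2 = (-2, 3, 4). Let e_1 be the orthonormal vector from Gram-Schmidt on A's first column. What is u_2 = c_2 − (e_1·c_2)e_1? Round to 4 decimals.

u_2 = (-2.4737, 3.1579, 3.5263)

e_1 = c_1/‖c_1‖ = (3, -1, 3)/4.3589 = (0.6882, -0.2294, 0.6882).
r_{12} = e_1·c_2 = 0.6882.
u_2 = c_2 − 0.6882·e_1 = (-2.4737, 3.1579, 3.5263).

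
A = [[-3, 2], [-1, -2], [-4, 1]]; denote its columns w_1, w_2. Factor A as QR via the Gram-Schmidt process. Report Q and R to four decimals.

Q = [[-0.5883, 0.4212], [-0.1961, -0.9025], [-0.7845, -0.0902]], R = [[5.0990, -1.5689], [0.0000, 2.5570]]

e_1 = w_1/‖w_1‖ = (-3, -1, -4)/5.0990 = (-0.5883, -0.1961, -0.7845).
r_{12} = e_1·w_2 = -1.5689.
u_2 = w_2 + 1.5689·e_1 = (1.0769, -2.3077, -0.2308).
‖u_2‖ = 2.5570, so e_2 = (0.4212, -0.9025, -0.0902).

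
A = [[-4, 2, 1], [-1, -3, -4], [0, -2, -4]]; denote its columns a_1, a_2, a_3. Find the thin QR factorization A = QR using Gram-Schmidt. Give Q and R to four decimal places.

Q = [[-0.9701, 0.2090, -0.1231], [-0.2425, -0.8359, 0.4924], [0.0000, -0.5075, -0.8616]], R = [[4.1231, -1.2127, 0.0000], [0.0000, 3.9407, 5.5827], [0.0000, 0.0000, 1.3540]]

a_1 = (-4, -1, 0); ‖a_1‖ = 4.1231, so q_1 = (-0.9701, -0.2425, 0.0000).
q_1·a_2 = (-0.9701)·2 + (-0.2425)·(-3) + 0.0000·(-2) = -1.2127.
u_2 = a_2 + 1.2127·q_1 = (0.8235, -3.2941, -2.0000).
‖u_2‖ = 3.9407, so q_2 = (0.2090, -0.8359, -0.5075).
q_1·a_3 = (-0.9701)·1 + (-0.2425)·(-4) + 0.0000·(-4) = 0.0000; q_2·a_3 = 0.2090·1 + (-0.8359)·(-4) + (-0.5075)·(-4) = 5.5827.
u_3 = a_3 + 0.0000·q_1 − 5.5827·q_2 = (-0.1667, 0.6667, -1.1667).
‖u_3‖ = 1.3540, so q_3 = (-0.1231, 0.4924, -0.8616).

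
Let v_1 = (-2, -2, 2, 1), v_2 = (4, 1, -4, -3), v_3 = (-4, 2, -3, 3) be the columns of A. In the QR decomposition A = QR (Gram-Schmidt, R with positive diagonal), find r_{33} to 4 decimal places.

v_1 = (-2, -2, 2, 1); ‖v_1‖ = 3.6056, so q_1 = (-0.5547, -0.5547, 0.5547, 0.2774).
q_1·v_2 = (-0.5547)·4 + (-0.5547)·1 + 0.5547·(-4) + 0.2774·(-3) = -5.8244.
u_2 = v_2 + 5.8244·q_1 = (0.7692, -2.2308, -0.7692, -1.3846).
‖u_2‖ = 2.8420, so q_2 = (0.2707, -0.7849, -0.2707, -0.4872).
q_1·v_3 = (-0.5547)·(-4) + (-0.5547)·2 + 0.5547·(-3) + 0.2774·3 = 0.2774; q_2·v_3 = 0.2707·(-4) + (-0.7849)·2 + (-0.2707)·(-3) + (-0.4872)·3 = -3.3021.
u_3 = v_3 − 0.2774·q_1 + 3.3021·q_2 = (-2.9524, -0.4381, -4.0476, 1.3143).
r_{33} = ‖u_3‖ = 5.1980.

r_{33} = 5.1980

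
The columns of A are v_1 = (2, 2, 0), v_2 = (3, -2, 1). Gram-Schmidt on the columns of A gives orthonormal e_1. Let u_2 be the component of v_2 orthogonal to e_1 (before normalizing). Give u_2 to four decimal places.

v_1 = (2, 2, 0); ‖v_1‖ = 2.8284, so e_1 = (0.7071, 0.7071, 0.0000).
e_1·v_2 = 0.7071·3 + 0.7071·(-2) + 0.0000·1 = 0.7071.
u_2 = v_2 − 0.7071·e_1 = (2.5000, -2.5000, 1.0000).

u_2 = (2.5000, -2.5000, 1.0000)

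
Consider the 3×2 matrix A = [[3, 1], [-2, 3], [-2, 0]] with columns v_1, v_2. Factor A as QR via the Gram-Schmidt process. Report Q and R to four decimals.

Q = [[0.7276, 0.4970], [-0.4851, 0.8602], [-0.4851, -0.1147]], R = [[4.1231, -0.7276], [0.0000, 3.0774]]

q_1 = v_1/‖v_1‖ = (3, -2, -2)/4.1231 = (0.7276, -0.4851, -0.4851).
r_{12} = q_1·v_2 = -0.7276.
u_2 = v_2 + 0.7276·q_1 = (1.5294, 2.6471, -0.3529).
‖u_2‖ = 3.0774, so q_2 = (0.4970, 0.8602, -0.1147).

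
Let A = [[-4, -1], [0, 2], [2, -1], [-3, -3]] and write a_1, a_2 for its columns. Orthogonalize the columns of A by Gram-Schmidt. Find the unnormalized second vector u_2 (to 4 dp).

u_2 = (0.5172, 2.0000, -1.7586, -1.8621)

e_1 = a_1/‖a_1‖ = (-4, 0, 2, -3)/5.3852 = (-0.7428, 0.0000, 0.3714, -0.5571).
r_{12} = e_1·a_2 = 2.0426.
u_2 = a_2 − 2.0426·e_1 = (0.5172, 2.0000, -1.7586, -1.8621).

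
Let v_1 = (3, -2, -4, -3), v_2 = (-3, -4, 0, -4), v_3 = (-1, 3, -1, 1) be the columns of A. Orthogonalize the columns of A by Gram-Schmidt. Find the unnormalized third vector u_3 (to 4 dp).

u_3 = (-1.4614, 1.6124, -1.5150, -0.5164)

v_1 = (3, -2, -4, -3); ‖v_1‖ = 6.1644, so e_1 = (0.4867, -0.3244, -0.6489, -0.4867).
e_1·v_2 = 0.4867·(-3) + (-0.3244)·(-4) + (-0.6489)·0 + (-0.4867)·(-4) = 1.7844.
u_2 = v_2 − 1.7844·e_1 = (-3.8684, -3.4211, 1.1579, -3.1316).
‖u_2‖ = 6.1495, so e_2 = (-0.6291, -0.5563, 0.1883, -0.5092).
e_1·v_3 = 0.4867·(-1) + (-0.3244)·3 + (-0.6489)·(-1) + (-0.4867)·1 = -1.2978; e_2·v_3 = (-0.6291)·(-1) + (-0.5563)·3 + 0.1883·(-1) + (-0.5092)·1 = -1.7374.
u_3 = v_3 + 1.2978·e_1 + 1.7374·e_2 = (-1.4614, 1.6124, -1.5150, -0.5164).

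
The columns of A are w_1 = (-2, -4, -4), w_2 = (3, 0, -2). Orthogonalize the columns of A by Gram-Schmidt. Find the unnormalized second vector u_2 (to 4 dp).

u_2 = (3.1111, 0.2222, -1.7778)

w_1 = (-2, -4, -4); ‖w_1‖ = 6.0000, so q_1 = (-0.3333, -0.6667, -0.6667).
q_1·w_2 = (-0.3333)·3 + (-0.6667)·0 + (-0.6667)·(-2) = 0.3333.
u_2 = w_2 − 0.3333·q_1 = (3.1111, 0.2222, -1.7778).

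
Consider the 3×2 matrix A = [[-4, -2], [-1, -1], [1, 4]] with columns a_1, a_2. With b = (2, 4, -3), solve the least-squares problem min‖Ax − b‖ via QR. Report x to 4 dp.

x = (-0.2632, -0.7895)

e_1 = a_1/‖a_1‖ = (-4, -1, 1)/4.2426 = (-0.9428, -0.2357, 0.2357).
r_{12} = e_1·a_2 = 3.0641.
u_2 = a_2 − 3.0641·e_1 = (0.8889, -0.2778, 3.2778).
‖u_2‖ = 3.4075, so e_2 = (0.2609, -0.0815, 0.9619).
Qᵀb = (-3.5355, -2.6901).
Back-substitute: x_2 = -2.6901/3.4075 = -0.7895.
x_1 = (-3.5355 − 3.0641·(-0.7895))/4.2426 = -0.2632.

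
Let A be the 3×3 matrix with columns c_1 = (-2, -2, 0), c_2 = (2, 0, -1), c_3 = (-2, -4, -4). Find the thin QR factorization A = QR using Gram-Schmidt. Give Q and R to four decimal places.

c_1 = (-2, -2, 0); ‖c_1‖ = 2.8284, so q_1 = (-0.7071, -0.7071, 0.0000).
q_1·c_2 = (-0.7071)·2 + (-0.7071)·0 + 0.0000·(-1) = -1.4142.
u_2 = c_2 + 1.4142·q_1 = (1.0000, -1.0000, -1.0000).
‖u_2‖ = 1.7321, so q_2 = (0.5774, -0.5774, -0.5774).
q_1·c_3 = (-0.7071)·(-2) + (-0.7071)·(-4) + 0.0000·(-4) = 4.2426; q_2·c_3 = 0.5774·(-2) + (-0.5774)·(-4) + (-0.5774)·(-4) = 3.4641.
u_3 = c_3 − 4.2426·q_1 − 3.4641·q_2 = (-1.0000, 1.0000, -2.0000).
‖u_3‖ = 2.4495, so q_3 = (-0.4082, 0.4082, -0.8165).

Q = [[-0.7071, 0.5774, -0.4082], [-0.7071, -0.5774, 0.4082], [0.0000, -0.5774, -0.8165]], R = [[2.8284, -1.4142, 4.2426], [0.0000, 1.7321, 3.4641], [0.0000, 0.0000, 2.4495]]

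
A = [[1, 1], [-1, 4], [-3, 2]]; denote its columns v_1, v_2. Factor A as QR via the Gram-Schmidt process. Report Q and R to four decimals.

v_1 = (1, -1, -3); ‖v_1‖ = 3.3166, so q_1 = (0.3015, -0.3015, -0.9045).
q_1·v_2 = 0.3015·1 + (-0.3015)·4 + (-0.9045)·2 = -2.7136.
u_2 = v_2 + 2.7136·q_1 = (1.8182, 3.1818, -0.4545).
‖u_2‖ = 3.6927, so q_2 = (0.4924, 0.8616, -0.1231).

Q = [[0.3015, 0.4924], [-0.3015, 0.8616], [-0.9045, -0.1231]], R = [[3.3166, -2.7136], [0.0000, 3.6927]]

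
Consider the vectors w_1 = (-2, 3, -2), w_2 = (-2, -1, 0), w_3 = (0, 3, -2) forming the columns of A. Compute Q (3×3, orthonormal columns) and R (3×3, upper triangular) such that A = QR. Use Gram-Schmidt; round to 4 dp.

w_1 = (-2, 3, -2); ‖w_1‖ = 4.1231, so e_1 = (-0.4851, 0.7276, -0.4851).
e_1·w_2 = (-0.4851)·(-2) + 0.7276·(-1) + (-0.4851)·0 = 0.2425.
u_2 = w_2 − 0.2425·e_1 = (-1.8824, -1.1765, 0.1176).
‖u_2‖ = 2.2229, so e_2 = (-0.8468, -0.5293, 0.0529).
e_1·w_3 = (-0.4851)·0 + 0.7276·3 + (-0.4851)·(-2) = 3.1530; e_2·w_3 = (-0.8468)·0 + (-0.5293)·3 + 0.0529·(-2) = -1.6936.
u_3 = w_3 − 3.1530·e_1 + 1.6936·e_2 = (0.0952, -0.1905, -0.3810).
‖u_3‖ = 0.4364, so e_3 = (0.2182, -0.4364, -0.8729).

Q = [[-0.4851, -0.8468, 0.2182], [0.7276, -0.5293, -0.4364], [-0.4851, 0.0529, -0.8729]], R = [[4.1231, 0.2425, 3.1530], [0.0000, 2.2229, -1.6936], [0.0000, 0.0000, 0.4364]]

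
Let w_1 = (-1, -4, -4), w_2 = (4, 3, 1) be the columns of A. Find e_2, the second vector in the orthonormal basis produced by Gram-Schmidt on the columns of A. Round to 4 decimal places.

e_2 = (0.9110, 0.1545, -0.3823)

w_1 = (-1, -4, -4); ‖w_1‖ = 5.7446, so e_1 = (-0.1741, -0.6963, -0.6963).
e_1·w_2 = (-0.1741)·4 + (-0.6963)·3 + (-0.6963)·1 = -3.4816.
u_2 = w_2 + 3.4816·e_1 = (3.3939, 0.5758, -1.4242).
‖u_2‖ = 3.7254, so e_2 = (0.9110, 0.1545, -0.3823).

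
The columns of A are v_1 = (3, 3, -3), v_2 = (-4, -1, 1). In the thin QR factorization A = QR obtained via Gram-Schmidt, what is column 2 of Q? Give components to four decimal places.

q_2 = (-0.8165, 0.4082, -0.4082)

v_1 = (3, 3, -3); ‖v_1‖ = 5.1962, so q_1 = (0.5774, 0.5774, -0.5774).
q_1·v_2 = 0.5774·(-4) + 0.5774·(-1) + (-0.5774)·1 = -3.4641.
u_2 = v_2 + 3.4641·q_1 = (-2.0000, 1.0000, -1.0000).
‖u_2‖ = 2.4495, so q_2 = (-0.8165, 0.4082, -0.4082).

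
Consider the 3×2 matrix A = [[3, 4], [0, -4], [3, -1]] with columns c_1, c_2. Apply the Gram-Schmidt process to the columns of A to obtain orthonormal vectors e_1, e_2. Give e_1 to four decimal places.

e_1 = c_1/‖c_1‖ = (3, 0, 3)/4.2426 = (0.7071, 0.0000, 0.7071).

e_1 = (0.7071, 0.0000, 0.7071)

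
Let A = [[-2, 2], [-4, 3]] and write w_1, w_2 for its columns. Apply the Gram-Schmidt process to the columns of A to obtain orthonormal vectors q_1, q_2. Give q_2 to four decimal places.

q_2 = (0.8944, -0.4472)

q_1 = w_1/‖w_1‖ = (-2, -4)/4.4721 = (-0.4472, -0.8944).
r_{12} = q_1·w_2 = -3.5777.
u_2 = w_2 + 3.5777·q_1 = (0.4000, -0.2000).
‖u_2‖ = 0.4472, so q_2 = (0.8944, -0.4472).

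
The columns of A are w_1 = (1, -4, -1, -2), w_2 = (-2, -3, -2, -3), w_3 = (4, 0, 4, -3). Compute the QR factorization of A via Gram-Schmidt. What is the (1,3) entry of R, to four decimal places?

r_{13} = 1.2792

w_1 = (1, -4, -1, -2); ‖w_1‖ = 4.6904, so e_1 = (0.2132, -0.8528, -0.2132, -0.4264).
r_{13} = e_1·w_3 = 1.2792.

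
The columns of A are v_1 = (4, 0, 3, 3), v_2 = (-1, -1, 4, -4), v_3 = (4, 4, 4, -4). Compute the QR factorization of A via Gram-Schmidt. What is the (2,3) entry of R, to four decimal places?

r_{23} = 4.4698

v_1 = (4, 0, 3, 3); ‖v_1‖ = 5.8310, so q_1 = (0.6860, 0.0000, 0.5145, 0.5145).
q_1·v_2 = 0.6860·(-1) + 0.0000·(-1) + 0.5145·4 + 0.5145·(-4) = -0.6860.
u_2 = v_2 + 0.6860·q_1 = (-0.5294, -1.0000, 4.3529, -3.6471).
‖u_2‖ = 5.7905, so q_2 = (-0.0914, -0.1727, 0.7517, -0.6298).
r_{23} = q_2·v_3 = 4.4698.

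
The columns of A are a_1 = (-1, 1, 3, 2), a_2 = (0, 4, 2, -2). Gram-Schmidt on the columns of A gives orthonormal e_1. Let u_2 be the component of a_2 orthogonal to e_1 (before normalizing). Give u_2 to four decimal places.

u_2 = (0.4000, 3.6000, 0.8000, -2.8000)

a_1 = (-1, 1, 3, 2); ‖a_1‖ = 3.8730, so e_1 = (-0.2582, 0.2582, 0.7746, 0.5164).
e_1·a_2 = (-0.2582)·0 + 0.2582·4 + 0.7746·2 + 0.5164·(-2) = 1.5492.
u_2 = a_2 − 1.5492·e_1 = (0.4000, 3.6000, 0.8000, -2.8000).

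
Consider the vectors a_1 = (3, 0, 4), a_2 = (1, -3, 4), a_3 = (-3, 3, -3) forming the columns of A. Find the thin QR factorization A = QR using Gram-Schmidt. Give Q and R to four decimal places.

q_1 = a_1/‖a_1‖ = (3, 0, 4)/5.0000 = (0.6000, 0.0000, 0.8000).
r_{12} = q_1·a_2 = 3.8000.
u_2 = a_2 − 3.8000·q_1 = (-1.2800, -3.0000, 0.9600).
‖u_2‖ = 3.4000, so q_2 = (-0.3765, -0.8824, 0.2824).
r_{13} = q_1·a_3 = -4.2000; r_{23} = q_2·a_3 = -2.3647.
u_3 = a_3 + 4.2000·q_1 + 2.3647·q_2 = (-1.3702, 0.9135, 1.0277).
‖u_3‖ = 1.9412, so q_3 = (-0.7059, 0.4706, 0.5294).

Q = [[0.6000, -0.3765, -0.7059], [0.0000, -0.8824, 0.4706], [0.8000, 0.2824, 0.5294]], R = [[5.0000, 3.8000, -4.2000], [0.0000, 3.4000, -2.3647], [0.0000, 0.0000, 1.9412]]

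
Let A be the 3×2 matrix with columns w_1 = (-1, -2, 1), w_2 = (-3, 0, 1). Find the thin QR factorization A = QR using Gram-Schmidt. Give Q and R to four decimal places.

Q = [[-0.4082, -0.8616], [-0.8165, 0.4924], [0.4082, 0.1231]], R = [[2.4495, 1.6330], [0.0000, 2.7080]]

w_1 = (-1, -2, 1); ‖w_1‖ = 2.4495, so q_1 = (-0.4082, -0.8165, 0.4082).
q_1·w_2 = (-0.4082)·(-3) + (-0.8165)·0 + 0.4082·1 = 1.6330.
u_2 = w_2 − 1.6330·q_1 = (-2.3333, 1.3333, 0.3333).
‖u_2‖ = 2.7080, so q_2 = (-0.8616, 0.4924, 0.1231).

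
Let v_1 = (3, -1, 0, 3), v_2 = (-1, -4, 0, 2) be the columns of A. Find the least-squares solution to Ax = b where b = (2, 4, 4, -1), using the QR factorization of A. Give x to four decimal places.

x = (0.3400, -1.0657)

e_1 = v_1/‖v_1‖ = (3, -1, 0, 3)/4.3589 = (0.6882, -0.2294, 0.0000, 0.6882).
r_{12} = e_1·v_2 = 1.6059.
u_2 = v_2 − 1.6059·e_1 = (-2.1053, -3.6316, 0.0000, 0.8947).
‖u_2‖ = 4.2920, so e_2 = (-0.4905, -0.8461, 0.0000, 0.2085).
Qᵀb = (-0.2294, -4.5740).
Back-substitute: x_2 = -4.5740/4.2920 = -1.0657.
x_1 = (-0.2294 − 1.6059·(-1.0657))/4.3589 = 0.3400.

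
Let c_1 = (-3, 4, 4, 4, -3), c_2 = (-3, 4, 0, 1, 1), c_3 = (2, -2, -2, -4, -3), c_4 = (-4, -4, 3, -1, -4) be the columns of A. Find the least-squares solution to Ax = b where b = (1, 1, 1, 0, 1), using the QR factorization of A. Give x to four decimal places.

c_1 = (-3, 4, 4, 4, -3); ‖c_1‖ = 8.1240, so q_1 = (-0.3693, 0.4924, 0.4924, 0.4924, -0.3693).
q_1·c_2 = (-0.3693)·(-3) + 0.4924·4 + 0.4924·0 + 0.4924·1 + (-0.3693)·1 = 3.2004.
u_2 = c_2 − 3.2004·q_1 = (-1.8182, 2.4242, -1.5758, -0.5758, 2.1818).
‖u_2‖ = 4.0936, so q_2 = (-0.4442, 0.5922, -0.3849, -0.1406, 0.5330).
q_1·c_3 = (-0.3693)·2 + 0.4924·(-2) + 0.4924·(-2) + 0.4924·(-4) + (-0.3693)·(-3) = -3.5697; q_2·c_3 = (-0.4442)·2 + 0.5922·(-2) + (-0.3849)·(-2) + (-0.1406)·(-4) + 0.5330·(-3) = -2.3392.
u_3 = c_3 + 3.5697·q_1 + 2.3392·q_2 = (-0.3571, 1.1429, -1.1429, -2.5714, -3.0714).
‖u_3‖ = 4.3342, so q_3 = (-0.0824, 0.2637, -0.2637, -0.5933, -0.7086).
q_1·c_4 = (-0.3693)·(-4) + 0.4924·(-4) + 0.4924·3 + 0.4924·(-1) + (-0.3693)·(-4) = 1.9695; q_2·c_4 = (-0.4442)·(-4) + 0.5922·(-4) + (-0.3849)·3 + (-0.1406)·(-1) + 0.5330·(-4) = -3.7383; q_3·c_4 = (-0.0824)·(-4) + 0.2637·(-4) + (-0.2637)·3 + (-0.5933)·(-1) + (-0.7086)·(-4) = 1.9117.
u_4 = c_4 − 1.9695·q_1 + 3.7383·q_2 − 1.9117·q_3 = (-4.7756, -3.2600, 1.0954, -1.3613, 0.0744).
‖u_4‖ = 6.0409, so q_4 = (-0.7905, -0.5397, 0.1813, -0.2254, 0.0123).
Qᵀb = (0.2462, 0.2961, -0.7910, -1.1365).
Back-substitute: x_4 = -1.1365/6.0409 = -0.1881.
x_3 = (-0.7910 − 1.9117·(-0.1881))/4.3342 = -0.0995.
x_2 = (0.2961 + 2.3392·(-0.0995) + 3.7383·(-0.1881))/4.0936 = -0.1564.
x_1 = (0.2462 − 3.2004·(-0.1564) + 3.5697·(-0.0995) − 1.9695·(-0.1881))/8.1240 = 0.0938.

x = (0.0938, -0.1564, -0.0995, -0.1881)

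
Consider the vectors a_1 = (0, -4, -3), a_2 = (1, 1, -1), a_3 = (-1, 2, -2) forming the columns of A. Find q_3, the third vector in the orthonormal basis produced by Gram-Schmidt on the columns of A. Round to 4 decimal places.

a_1 = (0, -4, -3); ‖a_1‖ = 5.0000, so q_1 = (0.0000, -0.8000, -0.6000).
q_1·a_2 = 0.0000·1 + (-0.8000)·1 + (-0.6000)·(-1) = -0.2000.
u_2 = a_2 + 0.2000·q_1 = (1.0000, 0.8400, -1.1200).
‖u_2‖ = 1.7205, so q_2 = (0.5812, 0.4882, -0.6510).
q_1·a_3 = 0.0000·(-1) + (-0.8000)·2 + (-0.6000)·(-2) = -0.4000; q_2·a_3 = 0.5812·(-1) + 0.4882·2 + (-0.6510)·(-2) = 1.6972.
u_3 = a_3 + 0.4000·q_1 − 1.6972·q_2 = (-1.9865, 0.8514, -1.1351).
‖u_3‖ = 2.4412, so q_3 = (-0.8137, 0.3487, -0.4650).

q_3 = (-0.8137, 0.3487, -0.4650)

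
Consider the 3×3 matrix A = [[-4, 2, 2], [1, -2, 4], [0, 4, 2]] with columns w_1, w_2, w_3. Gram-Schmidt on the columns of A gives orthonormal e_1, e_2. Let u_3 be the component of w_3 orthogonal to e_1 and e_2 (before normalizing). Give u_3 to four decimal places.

u_3 = (1.0909, 4.3636, 1.6364)

e_1 = w_1/‖w_1‖ = (-4, 1, 0)/4.1231 = (-0.9701, 0.2425, 0.0000).
r_{12} = e_1·w_2 = -2.4254.
u_2 = w_2 + 2.4254·e_1 = (-0.3529, -1.4118, 4.0000).
‖u_2‖ = 4.2565, so e_2 = (-0.0829, -0.3317, 0.9397).
r_{13} = e_1·w_3 = -0.9701; r_{23} = e_2·w_3 = 0.3870.
u_3 = w_3 + 0.9701·e_1 − 0.3870·e_2 = (1.0909, 4.3636, 1.6364).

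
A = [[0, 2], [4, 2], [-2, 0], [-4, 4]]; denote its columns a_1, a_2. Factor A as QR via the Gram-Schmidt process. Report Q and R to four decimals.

a_1 = (0, 4, -2, -4); ‖a_1‖ = 6.0000, so e_1 = (0.0000, 0.6667, -0.3333, -0.6667).
e_1·a_2 = 0.0000·2 + 0.6667·2 + (-0.3333)·0 + (-0.6667)·4 = -1.3333.
u_2 = a_2 + 1.3333·e_1 = (2.0000, 2.8889, -0.4444, 3.1111).
‖u_2‖ = 4.7140, so e_2 = (0.4243, 0.6128, -0.0943, 0.6600).

Q = [[0.0000, 0.4243], [0.6667, 0.6128], [-0.3333, -0.0943], [-0.6667, 0.6600]], R = [[6.0000, -1.3333], [0.0000, 4.7140]]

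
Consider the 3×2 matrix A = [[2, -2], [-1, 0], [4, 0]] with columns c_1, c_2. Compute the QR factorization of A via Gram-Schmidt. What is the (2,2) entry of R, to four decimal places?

r_{22} = 1.7995

c_1 = (2, -1, 4); ‖c_1‖ = 4.5826, so q_1 = (0.4364, -0.2182, 0.8729).
q_1·c_2 = 0.4364·(-2) + (-0.2182)·0 + 0.8729·0 = -0.8729.
u_2 = c_2 + 0.8729·q_1 = (-1.6190, -0.1905, 0.7619).
r_{22} = ‖u_2‖ = 1.7995.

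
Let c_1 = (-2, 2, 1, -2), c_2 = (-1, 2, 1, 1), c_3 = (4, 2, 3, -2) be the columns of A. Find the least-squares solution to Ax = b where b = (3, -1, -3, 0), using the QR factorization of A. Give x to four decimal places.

x = (-0.5863, -0.7392, 0.1060)

c_1 = (-2, 2, 1, -2); ‖c_1‖ = 3.6056, so q_1 = (-0.5547, 0.5547, 0.2774, -0.5547).
q_1·c_2 = (-0.5547)·(-1) + 0.5547·2 + 0.2774·1 + (-0.5547)·1 = 1.3868.
u_2 = c_2 − 1.3868·q_1 = (-0.2308, 1.2308, 0.6154, 1.7692).
‖u_2‖ = 2.2532, so q_2 = (-0.1024, 0.5462, 0.2731, 0.7852).
q_1·c_3 = (-0.5547)·4 + 0.5547·2 + 0.2774·3 + (-0.5547)·(-2) = 0.8321; q_2·c_3 = (-0.1024)·4 + 0.5462·2 + 0.2731·3 + 0.7852·(-2) = -0.0683.
u_3 = c_3 − 0.8321·q_1 + 0.0683·q_2 = (4.4545, 1.5758, 2.7879, -1.4848).
‖u_3‖ = 5.6836, so q_3 = (0.7838, 0.2772, 0.4905, -0.2613).
Qᵀb = (-3.0509, -1.6728, 0.6025).
Back-substitute: x_3 = 0.6025/5.6836 = 0.1060.
x_2 = (-1.6728 + 0.0683·0.1060)/2.2532 = -0.7392.
x_1 = (-3.0509 − 1.3868·(-0.7392) − 0.8321·0.1060)/3.6056 = -0.5863.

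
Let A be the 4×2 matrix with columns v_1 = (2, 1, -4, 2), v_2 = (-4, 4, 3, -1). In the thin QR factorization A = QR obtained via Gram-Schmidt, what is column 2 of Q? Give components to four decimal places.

q_1 = v_1/‖v_1‖ = (2, 1, -4, 2)/5.0000 = (0.4000, 0.2000, -0.8000, 0.4000).
r_{12} = q_1·v_2 = -3.6000.
u_2 = v_2 + 3.6000·q_1 = (-2.5600, 4.7200, 0.1200, 0.4400).
‖u_2‖ = 5.3889, so q_2 = (-0.4751, 0.8759, 0.0223, 0.0816).

q_2 = (-0.4751, 0.8759, 0.0223, 0.0816)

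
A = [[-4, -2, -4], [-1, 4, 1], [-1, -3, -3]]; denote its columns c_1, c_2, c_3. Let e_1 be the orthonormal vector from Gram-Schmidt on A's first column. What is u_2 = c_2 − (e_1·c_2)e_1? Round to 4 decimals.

u_2 = (-0.4444, 4.3889, -2.6111)

c_1 = (-4, -1, -1); ‖c_1‖ = 4.2426, so e_1 = (-0.9428, -0.2357, -0.2357).
e_1·c_2 = (-0.9428)·(-2) + (-0.2357)·4 + (-0.2357)·(-3) = 1.6499.
u_2 = c_2 − 1.6499·e_1 = (-0.4444, 4.3889, -2.6111).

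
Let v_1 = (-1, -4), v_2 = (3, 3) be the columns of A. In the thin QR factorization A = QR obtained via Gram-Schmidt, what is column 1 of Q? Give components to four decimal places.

v_1 = (-1, -4); ‖v_1‖ = 4.1231, so q_1 = (-0.2425, -0.9701).

q_1 = (-0.2425, -0.9701)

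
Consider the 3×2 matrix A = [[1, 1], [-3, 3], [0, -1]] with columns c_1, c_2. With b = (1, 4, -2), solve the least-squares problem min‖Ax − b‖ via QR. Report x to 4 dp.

x = (-0.0217, 1.3478)

c_1 = (1, -3, 0); ‖c_1‖ = 3.1623, so q_1 = (0.3162, -0.9487, 0.0000).
q_1·c_2 = 0.3162·1 + (-0.9487)·3 + 0.0000·(-1) = -2.5298.
u_2 = c_2 + 2.5298·q_1 = (1.8000, 0.6000, -1.0000).
‖u_2‖ = 2.1448, so q_2 = (0.8393, 0.2798, -0.4663).
Qᵀb = (-3.4785, 2.8908).
Back-substitute: x_2 = 2.8908/2.1448 = 1.3478.
x_1 = (-3.4785 + 2.5298·1.3478)/3.1623 = -0.0217.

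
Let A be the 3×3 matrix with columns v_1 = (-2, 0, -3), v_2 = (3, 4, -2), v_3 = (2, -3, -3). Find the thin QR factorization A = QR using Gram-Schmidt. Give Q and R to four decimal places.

q_1 = v_1/‖v_1‖ = (-2, 0, -3)/3.6056 = (-0.5547, 0.0000, -0.8321).
r_{12} = q_1·v_2 = 0.0000.
u_2 = v_2 + 0.0000·q_1 = (3.0000, 4.0000, -2.0000).
‖u_2‖ = 5.3852, so q_2 = (0.5571, 0.7428, -0.3714).
r_{13} = q_1·v_3 = 1.3868; r_{23} = q_2·v_3 = 0.0000.
u_3 = v_3 − 1.3868·q_1 + 0.0000·q_2 = (2.7692, -3.0000, -1.8462).
‖u_3‖ = 4.4807, so q_3 = (0.6180, -0.6695, -0.4120).

Q = [[-0.5547, 0.5571, 0.6180], [0.0000, 0.7428, -0.6695], [-0.8321, -0.3714, -0.4120]], R = [[3.6056, 0.0000, 1.3868], [0.0000, 5.3852, 0.0000], [0.0000, 0.0000, 4.4807]]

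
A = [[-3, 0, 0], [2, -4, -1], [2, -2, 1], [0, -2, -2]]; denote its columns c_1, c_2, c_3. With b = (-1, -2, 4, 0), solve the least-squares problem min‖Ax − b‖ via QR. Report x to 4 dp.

x = (0.3333, -0.1111, 1.1111)

c_1 = (-3, 2, 2, 0); ‖c_1‖ = 4.1231, so q_1 = (-0.7276, 0.4851, 0.4851, 0.0000).
q_1·c_2 = (-0.7276)·0 + 0.4851·(-4) + 0.4851·(-2) + 0.0000·(-2) = -2.9104.
u_2 = c_2 + 2.9104·q_1 = (-2.1176, -2.5882, -0.5882, -2.0000).
‖u_2‖ = 3.9407, so q_2 = (-0.5374, -0.6568, -0.1493, -0.5075).
q_1·c_3 = (-0.7276)·0 + 0.4851·(-1) + 0.4851·1 + 0.0000·(-2) = 0.0000; q_2·c_3 = (-0.5374)·0 + (-0.6568)·(-1) + (-0.1493)·1 + (-0.5075)·(-2) = 1.5226.
u_3 = c_3 + 0.0000·q_1 − 1.5226·q_2 = (0.8182, 0.0000, 1.2273, -1.2273).
‖u_3‖ = 1.9188, so q_3 = (0.4264, 0.0000, 0.6396, -0.6396).
Qᵀb = (1.6977, 1.2539, 2.1320).
Back-substitute: x_3 = 2.1320/1.9188 = 1.1111.
x_2 = (1.2539 − 1.5226·1.1111)/3.9407 = -0.1111.
x_1 = (1.6977 + 2.9104·(-0.1111) + 0.0000·1.1111)/4.1231 = 0.3333.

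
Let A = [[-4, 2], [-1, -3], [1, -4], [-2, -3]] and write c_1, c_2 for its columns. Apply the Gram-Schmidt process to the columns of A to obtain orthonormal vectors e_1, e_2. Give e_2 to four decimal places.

e_2 = (0.2372, -0.5115, -0.6302, -0.5338)

c_1 = (-4, -1, 1, -2); ‖c_1‖ = 4.6904, so e_1 = (-0.8528, -0.2132, 0.2132, -0.4264).
e_1·c_2 = (-0.8528)·2 + (-0.2132)·(-3) + 0.2132·(-4) + (-0.4264)·(-3) = -0.6396.
u_2 = c_2 + 0.6396·e_1 = (1.4545, -3.1364, -3.8636, -3.2727).
‖u_2‖ = 6.1311, so e_2 = (0.2372, -0.5115, -0.6302, -0.5338).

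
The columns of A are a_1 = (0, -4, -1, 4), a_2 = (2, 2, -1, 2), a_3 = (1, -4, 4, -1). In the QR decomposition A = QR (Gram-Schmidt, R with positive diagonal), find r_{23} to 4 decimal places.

r_{23} = -3.3994

a_1 = (0, -4, -1, 4); ‖a_1‖ = 5.7446, so q_1 = (0.0000, -0.6963, -0.1741, 0.6963).
q_1·a_2 = 0.0000·2 + (-0.6963)·2 + (-0.1741)·(-1) + 0.6963·2 = 0.1741.
u_2 = a_2 − 0.1741·q_1 = (2.0000, 2.1212, -0.9697, 1.8788).
‖u_2‖ = 3.6013, so q_2 = (0.5553, 0.5890, -0.2693, 0.5217).
r_{23} = q_2·a_3 = -3.3994.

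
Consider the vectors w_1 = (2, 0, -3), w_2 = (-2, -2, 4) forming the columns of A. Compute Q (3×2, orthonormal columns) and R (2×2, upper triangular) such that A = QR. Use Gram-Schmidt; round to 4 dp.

q_1 = w_1/‖w_1‖ = (2, 0, -3)/3.6056 = (0.5547, 0.0000, -0.8321).
r_{12} = q_1·w_2 = -4.4376.
u_2 = w_2 + 4.4376·q_1 = (0.4615, -2.0000, 0.3077).
‖u_2‖ = 2.0755, so q_2 = (0.2224, -0.9636, 0.1482).

Q = [[0.5547, 0.2224], [0.0000, -0.9636], [-0.8321, 0.1482]], R = [[3.6056, -4.4376], [0.0000, 2.0755]]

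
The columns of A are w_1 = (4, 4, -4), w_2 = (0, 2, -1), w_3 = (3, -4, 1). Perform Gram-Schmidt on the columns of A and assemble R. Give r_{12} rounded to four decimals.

r_{12} = 1.7321

e_1 = w_1/‖w_1‖ = (4, 4, -4)/6.9282 = (0.5774, 0.5774, -0.5774).
r_{12} = e_1·w_2 = 1.7321.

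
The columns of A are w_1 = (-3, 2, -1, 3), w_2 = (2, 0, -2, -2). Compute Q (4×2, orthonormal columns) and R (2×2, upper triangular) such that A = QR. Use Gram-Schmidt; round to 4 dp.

w_1 = (-3, 2, -1, 3); ‖w_1‖ = 4.7958, so e_1 = (-0.6255, 0.4170, -0.2085, 0.6255).
e_1·w_2 = (-0.6255)·2 + 0.4170·0 + (-0.2085)·(-2) + 0.6255·(-2) = -2.0851.
u_2 = w_2 + 2.0851·e_1 = (0.6957, 0.8696, -2.4348, -0.6957).
‖u_2‖ = 2.7663, so e_2 = (0.2515, 0.3143, -0.8802, -0.2515).

Q = [[-0.6255, 0.2515], [0.4170, 0.3143], [-0.2085, -0.8802], [0.6255, -0.2515]], R = [[4.7958, -2.0851], [0.0000, 2.7663]]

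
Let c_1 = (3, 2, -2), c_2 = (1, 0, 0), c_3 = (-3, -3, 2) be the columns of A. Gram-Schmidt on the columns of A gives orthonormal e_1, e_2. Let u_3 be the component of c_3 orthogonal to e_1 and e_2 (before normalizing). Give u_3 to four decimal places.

u_3 = (0.0000, -0.5000, -0.5000)

c_1 = (3, 2, -2); ‖c_1‖ = 4.1231, so e_1 = (0.7276, 0.4851, -0.4851).
e_1·c_2 = 0.7276·1 + 0.4851·0 + (-0.4851)·0 = 0.7276.
u_2 = c_2 − 0.7276·e_1 = (0.4706, -0.3529, 0.3529).
‖u_2‖ = 0.6860, so e_2 = (0.6860, -0.5145, 0.5145).
e_1·c_3 = 0.7276·(-3) + 0.4851·(-3) + (-0.4851)·2 = -4.6082; e_2·c_3 = 0.6860·(-3) + (-0.5145)·(-3) + 0.5145·2 = 0.5145.
u_3 = c_3 + 4.6082·e_1 − 0.5145·e_2 = (0.0000, -0.5000, -0.5000).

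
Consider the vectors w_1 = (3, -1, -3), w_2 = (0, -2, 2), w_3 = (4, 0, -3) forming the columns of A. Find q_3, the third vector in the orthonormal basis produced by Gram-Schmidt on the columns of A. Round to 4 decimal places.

q_1 = w_1/‖w_1‖ = (3, -1, -3)/4.3589 = (0.6882, -0.2294, -0.6882).
r_{12} = q_1·w_2 = -0.9177.
u_2 = w_2 + 0.9177·q_1 = (0.6316, -2.2105, 1.3684).
‖u_2‖ = 2.6754, so q_2 = (0.2361, -0.8262, 0.5115).
r_{13} = q_1·w_3 = 4.8177; r_{23} = q_2·w_3 = -0.5902.
u_3 = w_3 − 4.8177·q_1 + 0.5902·q_2 = (0.8235, 0.6176, 0.6176).
‖u_3‖ = 1.2005, so q_3 = (0.6860, 0.5145, 0.5145).

q_3 = (0.6860, 0.5145, 0.5145)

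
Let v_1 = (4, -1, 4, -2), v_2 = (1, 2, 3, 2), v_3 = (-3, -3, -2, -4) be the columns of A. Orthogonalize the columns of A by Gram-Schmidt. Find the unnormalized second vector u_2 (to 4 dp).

e_1 = v_1/‖v_1‖ = (4, -1, 4, -2)/6.0828 = (0.6576, -0.1644, 0.6576, -0.3288).
r_{12} = e_1·v_2 = 1.6440.
u_2 = v_2 − 1.6440·e_1 = (-0.0811, 2.2703, 1.9189, 2.5405).

u_2 = (-0.0811, 2.2703, 1.9189, 2.5405)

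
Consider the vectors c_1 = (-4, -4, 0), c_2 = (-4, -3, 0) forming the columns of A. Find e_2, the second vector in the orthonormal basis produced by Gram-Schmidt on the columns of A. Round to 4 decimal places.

e_2 = (-0.7071, 0.7071, 0.0000)

e_1 = c_1/‖c_1‖ = (-4, -4, 0)/5.6569 = (-0.7071, -0.7071, 0.0000).
r_{12} = e_1·c_2 = 4.9497.
u_2 = c_2 − 4.9497·e_1 = (-0.5000, 0.5000, 0.0000).
‖u_2‖ = 0.7071, so e_2 = (-0.7071, 0.7071, 0.0000).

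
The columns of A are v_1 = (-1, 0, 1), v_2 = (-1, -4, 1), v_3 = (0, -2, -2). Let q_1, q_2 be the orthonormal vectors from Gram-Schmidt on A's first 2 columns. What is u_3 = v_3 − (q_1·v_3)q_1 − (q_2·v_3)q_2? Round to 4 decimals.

u_3 = (-1.0000, 0.0000, -1.0000)

v_1 = (-1, 0, 1); ‖v_1‖ = 1.4142, so q_1 = (-0.7071, 0.0000, 0.7071).
q_1·v_2 = (-0.7071)·(-1) + 0.0000·(-4) + 0.7071·1 = 1.4142.
u_2 = v_2 − 1.4142·q_1 = (0.0000, -4.0000, 0.0000).
‖u_2‖ = 4.0000, so q_2 = (0.0000, -1.0000, 0.0000).
q_1·v_3 = (-0.7071)·0 + 0.0000·(-2) + 0.7071·(-2) = -1.4142; q_2·v_3 = (0.0000)·0 + (-1.0000)·(-2) + 0.0000·(-2) = 2.0000.
u_3 = v_3 + 1.4142·q_1 − 2.0000·q_2 = (-1.0000, 0.0000, -1.0000).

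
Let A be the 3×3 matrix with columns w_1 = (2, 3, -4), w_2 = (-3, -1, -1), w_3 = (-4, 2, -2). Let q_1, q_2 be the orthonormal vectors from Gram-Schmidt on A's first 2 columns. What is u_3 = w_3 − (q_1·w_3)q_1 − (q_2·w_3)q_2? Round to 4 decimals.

q_1 = w_1/‖w_1‖ = (2, 3, -4)/5.3852 = (0.3714, 0.5571, -0.7428).
r_{12} = q_1·w_2 = -0.9285.
u_2 = w_2 + 0.9285·q_1 = (-2.6552, -0.4828, -1.6897).
‖u_2‖ = 3.1840, so q_2 = (-0.8339, -0.1516, -0.5307).
r_{13} = q_1·w_3 = 1.1142; r_{23} = q_2·w_3 = 4.0937.
u_3 = w_3 − 1.1142·q_1 − 4.0937·q_2 = (-1.0000, 2.0000, 1.0000).

u_3 = (-1.0000, 2.0000, 1.0000)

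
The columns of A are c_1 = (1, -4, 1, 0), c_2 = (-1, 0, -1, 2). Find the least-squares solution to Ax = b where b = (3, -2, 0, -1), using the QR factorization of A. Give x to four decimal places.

q_1 = c_1/‖c_1‖ = (1, -4, 1, 0)/4.2426 = (0.2357, -0.9428, 0.2357, 0.0000).
r_{12} = q_1·c_2 = -0.4714.
u_2 = c_2 + 0.4714·q_1 = (-0.8889, -0.4444, -0.8889, 2.0000).
‖u_2‖ = 2.4037, so q_2 = (-0.3698, -0.1849, -0.3698, 0.8321).
Qᵀb = (2.5927, -1.5717).
Back-substitute: x_2 = -1.5717/2.4037 = -0.6538.
x_1 = (2.5927 + 0.4714·(-0.6538))/4.2426 = 0.5385.

x = (0.5385, -0.6538)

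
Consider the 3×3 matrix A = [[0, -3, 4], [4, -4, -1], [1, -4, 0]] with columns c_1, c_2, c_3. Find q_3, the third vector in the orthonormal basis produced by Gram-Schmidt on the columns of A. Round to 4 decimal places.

q_3 = (0.6963, 0.1741, -0.6963)

c_1 = (0, 4, 1); ‖c_1‖ = 4.1231, so q_1 = (0.0000, 0.9701, 0.2425).
q_1·c_2 = 0.0000·(-3) + 0.9701·(-4) + 0.2425·(-4) = -4.8507.
u_2 = c_2 + 4.8507·q_1 = (-3.0000, 0.7059, -2.8235).
‖u_2‖ = 4.1798, so q_2 = (-0.7177, 0.1689, -0.6755).
q_1·c_3 = 0.0000·4 + 0.9701·(-1) + 0.2425·0 = -0.9701; q_2·c_3 = (-0.7177)·4 + 0.1689·(-1) + (-0.6755)·0 = -3.0398.
u_3 = c_3 + 0.9701·q_1 + 3.0398·q_2 = (1.8182, 0.4545, -1.8182).
‖u_3‖ = 2.6112, so q_3 = (0.6963, 0.1741, -0.6963).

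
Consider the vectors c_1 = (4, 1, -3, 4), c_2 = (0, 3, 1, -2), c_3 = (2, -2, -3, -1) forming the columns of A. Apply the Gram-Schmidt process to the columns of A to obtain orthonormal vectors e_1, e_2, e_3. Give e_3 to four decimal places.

c_1 = (4, 1, -3, 4); ‖c_1‖ = 6.4807, so e_1 = (0.6172, 0.1543, -0.4629, 0.6172).
e_1·c_2 = 0.6172·0 + 0.1543·3 + (-0.4629)·1 + 0.6172·(-2) = -1.2344.
u_2 = c_2 + 1.2344·e_1 = (0.7619, 3.1905, 0.4286, -1.2381).
‖u_2‖ = 3.5322, so e_2 = (0.2157, 0.9033, 0.1213, -0.3505).
e_1·c_3 = 0.6172·2 + 0.1543·(-2) + (-0.4629)·(-3) + 0.6172·(-1) = 1.6973; e_2·c_3 = 0.2157·2 + 0.9033·(-2) + 0.1213·(-3) + (-0.3505)·(-1) = -1.3886.
u_3 = c_3 − 1.6973·e_1 + 1.3886·e_2 = (1.2519, -1.0076, -2.0458, -2.5344).
‖u_3‖ = 3.6319, so e_3 = (0.3447, -0.2774, -0.5633, -0.6978).

e_3 = (0.3447, -0.2774, -0.5633, -0.6978)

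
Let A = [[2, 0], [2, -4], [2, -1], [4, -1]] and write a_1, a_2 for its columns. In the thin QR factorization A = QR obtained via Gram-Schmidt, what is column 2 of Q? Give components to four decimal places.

e_2 = (0.3015, -0.9045, 0.0000, 0.3015)

a_1 = (2, 2, 2, 4); ‖a_1‖ = 5.2915, so e_1 = (0.3780, 0.3780, 0.3780, 0.7559).
e_1·a_2 = 0.3780·0 + 0.3780·(-4) + 0.3780·(-1) + 0.7559·(-1) = -2.6458.
u_2 = a_2 + 2.6458·e_1 = (1.0000, -3.0000, 0.0000, 1.0000).
‖u_2‖ = 3.3166, so e_2 = (0.3015, -0.9045, 0.0000, 0.3015).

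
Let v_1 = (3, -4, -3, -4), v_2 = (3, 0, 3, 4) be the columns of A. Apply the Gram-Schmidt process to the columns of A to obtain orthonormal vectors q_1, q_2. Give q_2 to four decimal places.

v_1 = (3, -4, -3, -4); ‖v_1‖ = 7.0711, so q_1 = (0.4243, -0.5657, -0.4243, -0.5657).
q_1·v_2 = 0.4243·3 + (-0.5657)·0 + (-0.4243)·3 + (-0.5657)·4 = -2.2627.
u_2 = v_2 + 2.2627·q_1 = (3.9600, -1.2800, 2.0400, 2.7200).
‖u_2‖ = 5.3740, so q_2 = (0.7369, -0.2382, 0.3796, 0.5061).

q_2 = (0.7369, -0.2382, 0.3796, 0.5061)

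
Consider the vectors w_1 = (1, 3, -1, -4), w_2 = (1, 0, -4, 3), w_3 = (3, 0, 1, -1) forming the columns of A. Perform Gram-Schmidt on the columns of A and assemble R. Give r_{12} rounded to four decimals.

q_1 = w_1/‖w_1‖ = (1, 3, -1, -4)/5.1962 = (0.1925, 0.5774, -0.1925, -0.7698).
r_{12} = q_1·w_2 = -1.3472.

r_{12} = -1.3472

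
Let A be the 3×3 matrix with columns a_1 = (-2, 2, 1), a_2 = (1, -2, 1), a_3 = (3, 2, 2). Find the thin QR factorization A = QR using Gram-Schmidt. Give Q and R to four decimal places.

Q = [[-0.6667, -0.0619, 0.7428], [0.6667, -0.4952, 0.5571], [0.3333, 0.8666, 0.3714]], R = [[3.0000, -1.6667, 0.0000], [0.0000, 1.7951, 0.5571], [0.0000, 0.0000, 4.0853]]

a_1 = (-2, 2, 1); ‖a_1‖ = 3.0000, so q_1 = (-0.6667, 0.6667, 0.3333).
q_1·a_2 = (-0.6667)·1 + 0.6667·(-2) + 0.3333·1 = -1.6667.
u_2 = a_2 + 1.6667·q_1 = (-0.1111, -0.8889, 1.5556).
‖u_2‖ = 1.7951, so q_2 = (-0.0619, -0.4952, 0.8666).
q_1·a_3 = (-0.6667)·3 + 0.6667·2 + 0.3333·2 = 0.0000; q_2·a_3 = (-0.0619)·3 + (-0.4952)·2 + 0.8666·2 = 0.5571.
u_3 = a_3 + 0.0000·q_1 − 0.5571·q_2 = (3.0345, 2.2759, 1.5172).
‖u_3‖ = 4.0853, so q_3 = (0.7428, 0.5571, 0.3714).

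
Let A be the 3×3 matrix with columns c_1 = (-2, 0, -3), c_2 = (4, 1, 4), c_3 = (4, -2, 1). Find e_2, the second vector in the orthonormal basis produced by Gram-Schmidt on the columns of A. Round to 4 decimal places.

e_2 = (0.6180, 0.6695, -0.4120)

c_1 = (-2, 0, -3); ‖c_1‖ = 3.6056, so e_1 = (-0.5547, 0.0000, -0.8321).
e_1·c_2 = (-0.5547)·4 + 0.0000·1 + (-0.8321)·4 = -5.5470.
u_2 = c_2 + 5.5470·e_1 = (0.9231, 1.0000, -0.6154).
‖u_2‖ = 1.4936, so e_2 = (0.6180, 0.6695, -0.4120).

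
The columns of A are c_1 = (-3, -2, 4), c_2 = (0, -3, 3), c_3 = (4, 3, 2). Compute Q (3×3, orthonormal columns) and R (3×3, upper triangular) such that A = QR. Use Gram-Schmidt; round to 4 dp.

Q = [[-0.5571, 0.7126, 0.4264], [-0.3714, -0.6730, 0.6396], [0.7428, 0.1980, 0.6396]], R = [[5.3852, 3.3425, -1.8570], [0.0000, 2.6130, 1.2273], [0.0000, 0.0000, 4.9036]]

c_1 = (-3, -2, 4); ‖c_1‖ = 5.3852, so q_1 = (-0.5571, -0.3714, 0.7428).
q_1·c_2 = (-0.5571)·0 + (-0.3714)·(-3) + 0.7428·3 = 3.3425.
u_2 = c_2 − 3.3425·q_1 = (1.8621, -1.7586, 0.5172).
‖u_2‖ = 2.6130, so q_2 = (0.7126, -0.6730, 0.1980).
q_1·c_3 = (-0.5571)·4 + (-0.3714)·3 + 0.7428·2 = -1.8570; q_2·c_3 = 0.7126·4 + (-0.6730)·3 + 0.1980·2 = 1.2273.
u_3 = c_3 + 1.8570·q_1 − 1.2273·q_2 = (2.0909, 3.1364, 3.1364).
‖u_3‖ = 4.9036, so q_3 = (0.4264, 0.6396, 0.6396).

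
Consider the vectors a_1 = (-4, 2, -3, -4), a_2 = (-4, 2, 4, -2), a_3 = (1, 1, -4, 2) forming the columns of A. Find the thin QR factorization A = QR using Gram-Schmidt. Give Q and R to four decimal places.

Q = [[-0.5963, -0.4401, -0.2015], [0.2981, 0.2200, 0.6727], [-0.4472, 0.8650, -0.1956], [-0.5963, -0.0986, 0.6846]], R = [[6.7082, 2.3851, 0.2981], [0.0000, 5.8576, -3.8772], [0.0000, 0.0000, 2.6226]]

a_1 = (-4, 2, -3, -4); ‖a_1‖ = 6.7082, so e_1 = (-0.5963, 0.2981, -0.4472, -0.5963).
e_1·a_2 = (-0.5963)·(-4) + 0.2981·2 + (-0.4472)·4 + (-0.5963)·(-2) = 2.3851.
u_2 = a_2 − 2.3851·e_1 = (-2.5778, 1.2889, 5.0667, -0.5778).
‖u_2‖ = 5.8576, so e_2 = (-0.4401, 0.2200, 0.8650, -0.0986).
e_1·a_3 = (-0.5963)·1 + 0.2981·1 + (-0.4472)·(-4) + (-0.5963)·2 = 0.2981; e_2·a_3 = (-0.4401)·1 + 0.2200·1 + 0.8650·(-4) + (-0.0986)·2 = -3.8772.
u_3 = a_3 − 0.2981·e_1 + 3.8772·e_2 = (-0.5285, 1.7642, -0.5130, 1.7953).
‖u_3‖ = 2.6226, so e_3 = (-0.2015, 0.6727, -0.1956, 0.6846).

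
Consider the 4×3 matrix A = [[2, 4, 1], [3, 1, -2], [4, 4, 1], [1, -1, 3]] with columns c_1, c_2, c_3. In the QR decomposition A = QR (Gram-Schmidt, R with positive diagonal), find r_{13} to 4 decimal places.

q_1 = c_1/‖c_1‖ = (2, 3, 4, 1)/5.4772 = (0.3651, 0.5477, 0.7303, 0.1826).
r_{13} = q_1·c_3 = 0.5477.

r_{13} = 0.5477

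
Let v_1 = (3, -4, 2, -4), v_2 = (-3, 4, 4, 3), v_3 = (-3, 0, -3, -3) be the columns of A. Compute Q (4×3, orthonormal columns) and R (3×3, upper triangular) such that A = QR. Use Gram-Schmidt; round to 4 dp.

e_1 = v_1/‖v_1‖ = (3, -4, 2, -4)/6.7082 = (0.4472, -0.5963, 0.2981, -0.5963).
r_{12} = e_1·v_2 = -4.3231.
u_2 = v_2 + 4.3231·e_1 = (-1.0667, 1.4222, 5.2889, 0.4222).
‖u_2‖ = 5.5956, so e_2 = (-0.1906, 0.2542, 0.9452, 0.0755).
r_{13} = e_1·v_3 = -0.4472; r_{23} = e_2·v_3 = -2.4900.
u_3 = v_3 + 0.4472·e_1 + 2.4900·e_2 = (-3.2747, 0.3662, -0.5131, -3.0788).
‖u_3‖ = 4.5387, so e_3 = (-0.7215, 0.0807, -0.1131, -0.6783).

Q = [[0.4472, -0.1906, -0.7215], [-0.5963, 0.2542, 0.0807], [0.2981, 0.9452, -0.1131], [-0.5963, 0.0755, -0.6783]], R = [[6.7082, -4.3231, -0.4472], [0.0000, 5.5956, -2.4900], [0.0000, 0.0000, 4.5387]]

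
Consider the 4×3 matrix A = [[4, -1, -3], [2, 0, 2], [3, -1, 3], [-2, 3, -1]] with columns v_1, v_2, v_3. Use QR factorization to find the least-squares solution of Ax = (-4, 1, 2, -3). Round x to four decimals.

x = (-0.5535, -1.0349, 0.9372)

e_1 = v_1/‖v_1‖ = (4, 2, 3, -2)/5.7446 = (0.6963, 0.3482, 0.5222, -0.3482).
r_{12} = e_1·v_2 = -2.2630.
u_2 = v_2 + 2.2630·e_1 = (0.5758, 0.7879, 0.1818, 2.2121).
‖u_2‖ = 2.4246, so e_2 = (0.2375, 0.3249, 0.0750, 0.9124).
r_{13} = e_1·v_3 = 0.5222; r_{23} = e_2·v_3 = -0.7499.
u_3 = v_3 − 0.5222·e_1 + 0.7499·e_2 = (-3.1856, 2.0619, 2.7835, -0.1340).
‖u_3‖ = 4.7080, so e_3 = (-0.6766, 0.4380, 0.5912, -0.0285).
Qᵀb = (-0.3482, -3.2120, 4.4123).
Back-substitute: x_3 = 4.4123/4.7080 = 0.9372.
x_2 = (-3.2120 + 0.7499·0.9372)/2.4246 = -1.0349.
x_1 = (-0.3482 + 2.2630·(-1.0349) − 0.5222·0.9372)/5.7446 = -0.5535.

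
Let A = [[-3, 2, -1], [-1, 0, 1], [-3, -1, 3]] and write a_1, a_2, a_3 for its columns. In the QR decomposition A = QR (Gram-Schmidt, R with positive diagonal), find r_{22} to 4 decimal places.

r_{22} = 2.1275

a_1 = (-3, -1, -3); ‖a_1‖ = 4.3589, so e_1 = (-0.6882, -0.2294, -0.6882).
e_1·a_2 = (-0.6882)·2 + (-0.2294)·0 + (-0.6882)·(-1) = -0.6882.
u_2 = a_2 + 0.6882·e_1 = (1.5263, -0.1579, -1.4737).
r_{22} = ‖u_2‖ = 2.1275.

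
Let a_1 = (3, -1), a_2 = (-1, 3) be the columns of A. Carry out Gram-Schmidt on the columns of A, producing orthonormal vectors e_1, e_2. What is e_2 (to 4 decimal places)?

a_1 = (3, -1); ‖a_1‖ = 3.1623, so e_1 = (0.9487, -0.3162).
e_1·a_2 = 0.9487·(-1) + (-0.3162)·3 = -1.8974.
u_2 = a_2 + 1.8974·e_1 = (0.8000, 2.4000).
‖u_2‖ = 2.5298, so e_2 = (0.3162, 0.9487).

e_2 = (0.3162, 0.9487)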